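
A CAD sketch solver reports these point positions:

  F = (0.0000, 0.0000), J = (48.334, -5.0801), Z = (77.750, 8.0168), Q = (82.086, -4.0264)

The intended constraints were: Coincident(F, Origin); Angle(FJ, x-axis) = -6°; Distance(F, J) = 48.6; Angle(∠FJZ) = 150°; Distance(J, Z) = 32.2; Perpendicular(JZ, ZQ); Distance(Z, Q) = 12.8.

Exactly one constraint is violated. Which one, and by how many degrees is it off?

Perpendicular(JZ, ZQ) — off by 4.20°.

F = (0.00, 0.00) ✓; FJ at -6.000° ✓; |FJ| = 48.60 ✓; ∠FJZ = 150.0° ✓; |JZ| = 32.20 ✓; ∠(JZ, ZQ) = 94.20° ✗; |ZQ| = 12.80 ✓.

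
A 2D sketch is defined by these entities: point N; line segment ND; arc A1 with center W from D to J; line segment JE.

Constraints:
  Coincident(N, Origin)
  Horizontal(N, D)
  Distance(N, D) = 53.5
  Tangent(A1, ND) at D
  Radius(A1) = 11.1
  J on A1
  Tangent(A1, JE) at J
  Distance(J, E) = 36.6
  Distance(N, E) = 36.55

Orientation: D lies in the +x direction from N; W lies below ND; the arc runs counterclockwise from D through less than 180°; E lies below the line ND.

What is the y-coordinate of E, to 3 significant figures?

-30.3

N is at the origin; N and D share the same y with |ND| = 53.5 and D on the +x side, so D = (53.5, 0.00). Since A1 is tangent to ND there, WD ⟂ ND, so W = D + (0, -11.1) = (53.5, -11.1). Since WJ ⟂ JE (tangency), |WE| = √(11.1² + 36.6²) = 38.2 regardless of where J sits on A1. So E lies on both circle(N, 36.55) and circle(W, 38.2); the below-ND intersection is E = (20.4, -30.3). J is the foot of the tangent from E: J = (45.4, -3.53).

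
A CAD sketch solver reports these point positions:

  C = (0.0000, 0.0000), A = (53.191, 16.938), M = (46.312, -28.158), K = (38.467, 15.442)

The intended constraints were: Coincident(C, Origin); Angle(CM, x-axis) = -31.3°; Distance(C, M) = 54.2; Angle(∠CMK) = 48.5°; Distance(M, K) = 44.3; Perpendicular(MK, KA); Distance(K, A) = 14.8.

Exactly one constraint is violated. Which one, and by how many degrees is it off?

Perpendicular(MK, KA) — off by 4.40°.

C = (0.00, 0.00) ✓; CM at -31.30° ✓; |CM| = 54.20 ✓; ∠CMK = 48.50° ✓; |MK| = 44.30 ✓; ∠(MK, KA) = 94.40° ✗; |KA| = 14.80 ✓.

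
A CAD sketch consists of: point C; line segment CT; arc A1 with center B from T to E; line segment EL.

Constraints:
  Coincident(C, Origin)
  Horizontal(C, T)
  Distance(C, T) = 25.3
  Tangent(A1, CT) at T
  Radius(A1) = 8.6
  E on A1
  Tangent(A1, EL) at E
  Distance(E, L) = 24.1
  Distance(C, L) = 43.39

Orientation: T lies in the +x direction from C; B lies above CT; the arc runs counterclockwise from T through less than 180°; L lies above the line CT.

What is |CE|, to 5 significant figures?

35.316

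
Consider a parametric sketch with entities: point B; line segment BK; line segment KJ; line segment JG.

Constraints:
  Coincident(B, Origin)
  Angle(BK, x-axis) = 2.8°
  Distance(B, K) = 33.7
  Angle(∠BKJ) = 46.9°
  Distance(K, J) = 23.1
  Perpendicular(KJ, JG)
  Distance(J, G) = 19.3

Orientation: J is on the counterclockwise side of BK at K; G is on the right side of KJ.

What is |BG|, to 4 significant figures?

43.91

∠BKJ = 46.9°, so KJ runs at 2.8° + (180° − 46.9°) = 135.9° from the x-axis; with |KJ| = 23.1, J = K + 23.1·(cos 135.9°, sin 135.9°) = (17.07, 17.72). KJ is perpendicular to JG; with |JG| = 19.3 on the right of KJ, G = J + 19.3·(0.6959, 0.7181) = (30.50, 31.58). Then |BG| = |G − B| = 43.91.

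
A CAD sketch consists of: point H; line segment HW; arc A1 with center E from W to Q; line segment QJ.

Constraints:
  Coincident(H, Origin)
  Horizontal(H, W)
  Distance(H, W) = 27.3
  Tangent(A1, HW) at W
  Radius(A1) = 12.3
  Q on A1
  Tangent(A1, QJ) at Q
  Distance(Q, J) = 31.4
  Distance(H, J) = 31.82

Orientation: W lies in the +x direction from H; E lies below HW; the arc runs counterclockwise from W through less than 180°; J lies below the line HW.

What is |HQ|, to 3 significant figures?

17.9

H is at the origin; HW is horizontal with |HW| = 27.3 and W on the +x side, so W = (27.3, 0.00). A1 meets HW tangentially, so EW is at right angles to HW, so E = W + (0, -12.3) = (27.3, -12.3). Since EQ ⟂ QJ (tangency), |EJ| = √(12.3² + 31.4²) = 33.7 regardless of where Q sits on A1. So J lies on both circle(H, 31.82) and circle(E, 33.7); the below-HW intersection is J = (-0.200, -31.8). Q is the foot of the tangent from J: Q = (17.0, -5.56).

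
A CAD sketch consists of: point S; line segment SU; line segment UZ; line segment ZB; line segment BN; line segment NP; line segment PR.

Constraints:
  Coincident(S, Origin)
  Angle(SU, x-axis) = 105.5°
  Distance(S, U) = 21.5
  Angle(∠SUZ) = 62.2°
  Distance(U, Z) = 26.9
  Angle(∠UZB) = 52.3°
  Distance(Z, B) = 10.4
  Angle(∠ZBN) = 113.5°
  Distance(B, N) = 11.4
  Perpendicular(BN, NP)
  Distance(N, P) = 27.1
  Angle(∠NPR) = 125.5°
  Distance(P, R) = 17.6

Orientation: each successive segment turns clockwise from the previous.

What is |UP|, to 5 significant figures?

26.357

S is at the origin; SU runs at 105.5° with length 21.5, so U = (-5.7456, 20.718). ∠SUZ = 62.2° gives UZ at -12.300° from the x-axis; with |UZ| = 26.9, Z = (20.537, 14.988). ∠UZB = 52.3° gives ZB at -140.00° from the x-axis; with |ZB| = 10.4, B = (12.570, 8.3025). ∠ZBN = 113.5° gives BN at 153.50° from the x-axis; with |BN| = 11.4, N = (2.3678, 13.389). BN is perpendicular to NP, so NP runs at 63.500°; with |NP| = 27.1, P = (14.460, 37.642). Then |UP| = |P − U| = 26.357.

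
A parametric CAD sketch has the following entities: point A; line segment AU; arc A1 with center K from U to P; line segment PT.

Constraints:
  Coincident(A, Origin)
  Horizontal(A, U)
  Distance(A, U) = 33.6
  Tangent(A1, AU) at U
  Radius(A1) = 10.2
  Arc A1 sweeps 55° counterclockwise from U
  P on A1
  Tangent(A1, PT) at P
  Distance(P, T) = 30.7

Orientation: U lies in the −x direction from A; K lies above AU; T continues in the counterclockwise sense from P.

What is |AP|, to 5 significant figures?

25.617

Since A1 is tangent to AU there, KU ⟂ AU, so K = U + (0, 10.2) = (-33.600, 10.200). On A1, U sits at bearing -90° from K; a 55° counterclockwise sweep puts P at bearing -35°, so P = K + 10.2·(cos -35°, sin -35°) = (-25.245, 4.3495). Then |AP| = |P − A| = 25.617.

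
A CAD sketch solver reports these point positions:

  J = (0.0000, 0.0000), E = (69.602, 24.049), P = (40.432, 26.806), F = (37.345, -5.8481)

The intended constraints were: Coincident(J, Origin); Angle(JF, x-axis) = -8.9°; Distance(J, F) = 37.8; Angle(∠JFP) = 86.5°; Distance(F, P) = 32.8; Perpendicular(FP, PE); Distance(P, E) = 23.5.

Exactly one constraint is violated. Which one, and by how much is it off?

Distance(P, E) = 23.5 — off by 5.80.

J = (0.00, 0.00) ✓; JF at -8.900° ✓; |JF| = 37.80 ✓; ∠JFP = 86.50° ✓; |FP| = 32.80 ✓; ∠(FP, PE) = 90.00° ✓; |PE| = 29.30 ✗.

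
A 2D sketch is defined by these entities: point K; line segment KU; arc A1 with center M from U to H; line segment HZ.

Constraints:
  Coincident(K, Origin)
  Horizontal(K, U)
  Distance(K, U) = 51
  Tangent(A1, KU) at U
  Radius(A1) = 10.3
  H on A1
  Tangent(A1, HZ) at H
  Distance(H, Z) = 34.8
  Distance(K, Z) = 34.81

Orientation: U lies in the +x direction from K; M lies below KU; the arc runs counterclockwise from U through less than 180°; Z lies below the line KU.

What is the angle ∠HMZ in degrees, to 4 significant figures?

73.51°

K is at the origin; K and U share the same y with |KU| = 51.0 and U on the +x side, so U = (51.00, 0.000). A1 meets KU tangentially, so MU is at right angles to KU, so M = U + (0, -10.3) = (51.00, -10.30). Since MH ⟂ HZ (tangency), |MZ| = √(10.3² + 34.8²) = 36.29 regardless of where H sits on A1. So Z lies on both circle(K, 34.81) and circle(M, 36.29); the below-KU intersection is Z = (19.71, -28.69). H is the foot of the tangent from Z: H = (43.48, -3.267).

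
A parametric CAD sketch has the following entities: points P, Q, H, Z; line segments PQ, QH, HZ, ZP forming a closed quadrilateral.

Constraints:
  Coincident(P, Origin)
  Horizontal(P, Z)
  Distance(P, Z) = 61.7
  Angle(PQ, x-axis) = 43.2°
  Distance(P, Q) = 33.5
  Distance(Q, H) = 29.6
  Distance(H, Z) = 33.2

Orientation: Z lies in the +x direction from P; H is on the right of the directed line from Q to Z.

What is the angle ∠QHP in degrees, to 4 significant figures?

68.69°

P is at the origin; P and Z share the same y with |PZ| = 61.7 and Z in +x, so Z = (61.7, 0). PQ runs at 43.2° with |PQ| = 33.5, so Q = (24.42, 22.93). H is determined by |QH| = 29.6 and |HZ| = 33.2 together: it lies at the intersection of circle(Q, 29.6) and circle(Z, 33.2). With |QZ| = 43.77, the foot of the radical line on QZ is 19.30 from Q and the perpendicular offset is √(29.6² − 19.30²) = 22.44. Taking the right-of-QZ solution: H = (29.10, -6.295).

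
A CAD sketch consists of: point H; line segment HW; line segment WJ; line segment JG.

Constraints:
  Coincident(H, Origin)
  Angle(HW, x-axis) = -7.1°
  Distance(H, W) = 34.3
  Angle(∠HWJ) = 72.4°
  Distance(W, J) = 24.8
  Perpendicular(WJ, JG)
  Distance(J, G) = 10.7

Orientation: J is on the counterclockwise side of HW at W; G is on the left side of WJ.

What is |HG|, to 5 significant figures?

26.305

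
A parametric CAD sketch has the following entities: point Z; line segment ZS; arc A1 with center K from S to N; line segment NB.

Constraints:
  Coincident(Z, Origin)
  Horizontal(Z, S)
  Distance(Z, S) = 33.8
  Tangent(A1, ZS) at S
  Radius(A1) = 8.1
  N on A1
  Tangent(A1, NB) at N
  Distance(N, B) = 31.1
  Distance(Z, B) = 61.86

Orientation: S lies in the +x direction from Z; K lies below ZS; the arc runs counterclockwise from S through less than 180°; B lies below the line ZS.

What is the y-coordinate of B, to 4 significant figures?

-35.43

Z is at the origin; ZS is horizontal with |ZS| = 33.8 and S on the +x side, so S = (33.80, 0.000). Since A1 is tangent to ZS there, KS ⟂ ZS, so K = S + (0, -8.1) = (33.80, -8.100). Since KN ⟂ NB (tangency), |KB| = √(8.1² + 31.1²) = 32.14 regardless of where N sits on A1. So B lies on both circle(Z, 61.86) and circle(K, 32.14); the below-ZS intersection is B = (50.71, -35.43). N is the foot of the tangent from B: N = (28.21, -13.96).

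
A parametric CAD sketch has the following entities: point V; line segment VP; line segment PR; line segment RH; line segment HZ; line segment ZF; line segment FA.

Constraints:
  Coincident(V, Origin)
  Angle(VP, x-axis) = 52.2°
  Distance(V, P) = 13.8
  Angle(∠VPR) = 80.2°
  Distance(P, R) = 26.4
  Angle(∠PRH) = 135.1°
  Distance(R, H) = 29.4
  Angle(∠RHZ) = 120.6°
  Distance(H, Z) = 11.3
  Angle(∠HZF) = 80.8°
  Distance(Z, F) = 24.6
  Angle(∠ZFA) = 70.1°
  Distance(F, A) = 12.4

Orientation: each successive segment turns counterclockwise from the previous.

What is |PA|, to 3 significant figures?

33.0

V is at the origin; VP runs at 52.2° with length 13.8, so P = (8.46, 10.9). ∠VPR = 80.2° gives PR at 152° from the x-axis; with |PR| = 26.4, R = (-14.9, 23.3). ∠PRH = 135.1° gives RH at -163° from the x-axis; with |RH| = 29.4, H = (-43.0, 14.8). ∠RHZ = 120.6° gives HZ at -104° from the x-axis; with |HZ| = 11.3, Z = (-45.7, 3.77). ∠HZF = 80.8° gives ZF at -4.50° from the x-axis; with |ZF| = 24.6, F = (-21.1, 1.84). ∠ZFA = 70.1° gives FA at 105° from the x-axis; with |FA| = 12.4, A = (-24.4, 13.8). Then |PA| = |A − P| = 33.0.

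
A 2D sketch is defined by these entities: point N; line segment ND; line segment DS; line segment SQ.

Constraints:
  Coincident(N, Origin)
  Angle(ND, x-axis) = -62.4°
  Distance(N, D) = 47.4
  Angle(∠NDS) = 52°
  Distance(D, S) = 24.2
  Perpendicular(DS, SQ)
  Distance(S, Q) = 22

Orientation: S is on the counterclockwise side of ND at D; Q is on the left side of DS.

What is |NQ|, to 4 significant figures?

16.14

N is at the origin; ND runs at -62.4° with length 47.4, so D = 47.4·(cos -62.4°, sin -62.4°) = (21.96, -42.01). ∠NDS = 52.0°, so DS runs at -62.4° + (180° − 52.0°) = 65.60° from the x-axis; with |DS| = 24.2, S = D + 24.2·(cos 65.60°, sin 65.60°) = (31.96, -19.97). DS ⟂ SQ; with |SQ| = 22.0 on the left of DS, Q = S + 22.0·(-0.9107, 0.4131) = (11.92, -10.88). Then |NQ| = |Q − N| = 16.14.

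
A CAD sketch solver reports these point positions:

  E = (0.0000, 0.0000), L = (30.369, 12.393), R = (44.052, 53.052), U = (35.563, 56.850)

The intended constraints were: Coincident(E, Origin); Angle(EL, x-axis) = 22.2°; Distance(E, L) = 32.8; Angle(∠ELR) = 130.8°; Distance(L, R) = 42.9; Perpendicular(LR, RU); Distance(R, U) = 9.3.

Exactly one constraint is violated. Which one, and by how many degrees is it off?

Perpendicular(LR, RU) — off by 5.50°.

E = (0.00, 0.00) ✓; EL at 22.20° ✓; |EL| = 32.80 ✓; ∠ELR = 130.8° ✓; |LR| = 42.90 ✓; ∠(LR, RU) = 84.50° ✗; |RU| = 9.300 ✓.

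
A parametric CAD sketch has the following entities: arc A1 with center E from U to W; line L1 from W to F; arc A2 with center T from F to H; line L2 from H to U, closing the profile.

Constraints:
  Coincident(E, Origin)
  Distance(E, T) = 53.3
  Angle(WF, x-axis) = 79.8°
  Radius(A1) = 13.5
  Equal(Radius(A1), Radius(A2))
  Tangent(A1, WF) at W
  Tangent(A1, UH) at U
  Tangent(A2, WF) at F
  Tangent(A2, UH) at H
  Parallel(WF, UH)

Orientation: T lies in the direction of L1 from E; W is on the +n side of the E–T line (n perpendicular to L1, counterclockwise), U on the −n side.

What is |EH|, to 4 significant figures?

54.98

The slot axis is L1's direction at 79.8°, so u = (cos 79.8°, sin 79.8°) = (0.1771, 0.9842) and n = (−sin 79.8°, cos 79.8°) = (-0.9842, 0.1771). E is at the origin and T lies 53.3 along u from E, so T = 53.3·u = (9.439, 52.46). Tangency of A1 to both parallel lines with radius 13.5 puts W and U at E ± 13.5·n: W = (-13.29, 2.391), U = (13.29, -2.391). Equal radii place F and H the same way about T: F = T + 13.5·n = (-3.848, 54.85), H = T − 13.5·n = (22.73, 50.07). Then |EH| = |H − E| = 54.98.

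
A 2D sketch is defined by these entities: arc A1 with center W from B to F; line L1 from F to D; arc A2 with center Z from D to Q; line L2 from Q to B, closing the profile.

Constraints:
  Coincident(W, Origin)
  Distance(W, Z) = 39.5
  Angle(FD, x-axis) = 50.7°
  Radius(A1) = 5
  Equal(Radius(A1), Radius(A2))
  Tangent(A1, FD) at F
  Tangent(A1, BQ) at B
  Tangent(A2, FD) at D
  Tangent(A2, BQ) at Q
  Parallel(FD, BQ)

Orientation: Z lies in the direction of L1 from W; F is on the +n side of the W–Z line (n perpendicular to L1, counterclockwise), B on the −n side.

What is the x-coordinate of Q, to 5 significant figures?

28.888

Tangency of A1 to both parallel lines with radius 5.0 puts F and B at W ± 5.0·n: F = (-3.8692, 3.1669), B = (3.8692, -3.1669). Equal radii place D and Q the same way about Z: D = Z + 5.0·n = (21.149, 33.734), Q = Z − 5.0·n = (28.888, 27.400). So Q.x = 28.888.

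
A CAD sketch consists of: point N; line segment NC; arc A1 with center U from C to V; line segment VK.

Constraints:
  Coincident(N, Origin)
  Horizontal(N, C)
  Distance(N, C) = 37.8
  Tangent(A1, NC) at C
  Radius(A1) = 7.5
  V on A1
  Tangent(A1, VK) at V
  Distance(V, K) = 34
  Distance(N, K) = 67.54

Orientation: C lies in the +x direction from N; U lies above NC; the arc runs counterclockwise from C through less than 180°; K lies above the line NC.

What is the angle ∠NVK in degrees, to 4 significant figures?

116.6°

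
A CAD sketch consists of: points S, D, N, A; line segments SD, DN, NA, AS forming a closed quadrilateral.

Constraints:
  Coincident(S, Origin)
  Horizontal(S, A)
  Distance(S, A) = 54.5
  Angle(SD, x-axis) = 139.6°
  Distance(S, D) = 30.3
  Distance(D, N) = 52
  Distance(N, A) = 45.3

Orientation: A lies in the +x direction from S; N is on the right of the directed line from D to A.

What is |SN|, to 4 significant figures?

22.07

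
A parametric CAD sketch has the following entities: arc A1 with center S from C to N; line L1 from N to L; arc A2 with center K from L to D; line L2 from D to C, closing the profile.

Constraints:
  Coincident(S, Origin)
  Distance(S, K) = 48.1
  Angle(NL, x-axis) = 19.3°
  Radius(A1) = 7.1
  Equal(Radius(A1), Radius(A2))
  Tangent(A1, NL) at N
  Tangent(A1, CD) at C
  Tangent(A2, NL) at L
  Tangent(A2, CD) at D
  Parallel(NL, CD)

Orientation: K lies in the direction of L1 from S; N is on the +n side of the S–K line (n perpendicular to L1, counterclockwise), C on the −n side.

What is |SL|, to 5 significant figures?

48.621

The slot axis is L1's direction at 19.3°, so u = (cos 19.3°, sin 19.3°) = (0.94380, 0.33051) and n = (−sin 19.3°, cos 19.3°) = (-0.33051, 0.94380). S is at the origin and K lies 48.1 along u from S, so K = 48.1·u = (45.397, 15.898). Tangency of A1 to both parallel lines with radius 7.1 puts N and C at S ± 7.1·n: N = (-2.3467, 6.7010), C = (2.3467, -6.7010). Equal radii place L and D the same way about K: L = K + 7.1·n = (43.050, 22.599), D = K − 7.1·n = (47.743, 9.1968). Then |SL| = |L − S| = 48.621.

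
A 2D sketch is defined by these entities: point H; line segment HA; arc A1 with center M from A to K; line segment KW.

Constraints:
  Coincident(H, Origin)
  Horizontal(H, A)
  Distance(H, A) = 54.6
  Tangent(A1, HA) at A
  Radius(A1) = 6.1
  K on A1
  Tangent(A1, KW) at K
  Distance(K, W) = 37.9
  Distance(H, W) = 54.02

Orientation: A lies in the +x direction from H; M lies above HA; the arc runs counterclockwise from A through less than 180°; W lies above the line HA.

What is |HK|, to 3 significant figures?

60.2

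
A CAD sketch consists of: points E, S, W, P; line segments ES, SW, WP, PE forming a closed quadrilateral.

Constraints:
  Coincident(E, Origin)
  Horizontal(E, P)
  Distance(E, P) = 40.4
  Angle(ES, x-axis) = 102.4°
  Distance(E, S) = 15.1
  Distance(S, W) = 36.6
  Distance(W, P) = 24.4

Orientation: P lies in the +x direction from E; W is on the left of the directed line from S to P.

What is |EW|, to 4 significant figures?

39.77

Checks: |SW| = 36.60 ✓; |WP| = 24.40 ✓.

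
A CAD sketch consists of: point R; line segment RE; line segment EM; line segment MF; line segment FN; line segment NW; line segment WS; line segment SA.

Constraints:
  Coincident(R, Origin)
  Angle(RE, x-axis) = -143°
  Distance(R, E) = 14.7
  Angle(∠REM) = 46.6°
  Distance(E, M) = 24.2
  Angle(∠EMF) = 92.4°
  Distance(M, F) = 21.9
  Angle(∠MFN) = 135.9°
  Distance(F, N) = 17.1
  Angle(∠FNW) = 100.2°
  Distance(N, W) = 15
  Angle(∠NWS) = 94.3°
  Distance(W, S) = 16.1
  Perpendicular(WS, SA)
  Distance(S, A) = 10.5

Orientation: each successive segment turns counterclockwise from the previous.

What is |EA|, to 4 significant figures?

24.71

R is at the origin; RE runs at -143.0° with length 14.7, so E = (-11.74, -8.847). ∠REM = 46.6° gives EM at -9.600° from the x-axis; with |EM| = 24.2, M = (12.12, -12.88). ∠EMF = 92.4° gives MF at 78.00° from the x-axis; with |MF| = 21.9, F = (16.67, 8.539). ∠MFN = 135.9° gives FN at 122.1° from the x-axis; with |FN| = 17.1, N = (7.588, 23.02). ∠FNW = 100.2° gives NW at -158.1° from the x-axis; with |NW| = 15.0, W = (-6.330, 17.43). ∠NWS = 94.3° gives WS at -72.40° from the x-axis; with |WS| = 16.1, S = (-1.462, 2.084). WS ⟂ SA, so SA runs at 17.60°; with |SA| = 10.5, A = (8.547, 5.258). Then |EA| = |A − E| = 24.71.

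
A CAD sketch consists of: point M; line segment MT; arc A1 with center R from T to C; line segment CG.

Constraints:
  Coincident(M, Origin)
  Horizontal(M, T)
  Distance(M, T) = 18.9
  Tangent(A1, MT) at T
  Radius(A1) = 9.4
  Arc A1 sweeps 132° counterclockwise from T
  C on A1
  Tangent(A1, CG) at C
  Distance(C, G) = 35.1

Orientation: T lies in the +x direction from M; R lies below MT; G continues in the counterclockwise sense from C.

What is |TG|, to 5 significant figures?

44.915

On A1, T sits at bearing 90° from R; a 132° counterclockwise sweep puts C at bearing 222°, so C = R + 9.4·(cos 222°, sin 222°) = (11.914, -15.690). The tangent condition forces RC to be normal to CG, so CG runs along (−sin 222°, cos 222°); with |CG| = 35.1, G = (35.401, -41.774). Then |TG| = |G − T| = 44.915.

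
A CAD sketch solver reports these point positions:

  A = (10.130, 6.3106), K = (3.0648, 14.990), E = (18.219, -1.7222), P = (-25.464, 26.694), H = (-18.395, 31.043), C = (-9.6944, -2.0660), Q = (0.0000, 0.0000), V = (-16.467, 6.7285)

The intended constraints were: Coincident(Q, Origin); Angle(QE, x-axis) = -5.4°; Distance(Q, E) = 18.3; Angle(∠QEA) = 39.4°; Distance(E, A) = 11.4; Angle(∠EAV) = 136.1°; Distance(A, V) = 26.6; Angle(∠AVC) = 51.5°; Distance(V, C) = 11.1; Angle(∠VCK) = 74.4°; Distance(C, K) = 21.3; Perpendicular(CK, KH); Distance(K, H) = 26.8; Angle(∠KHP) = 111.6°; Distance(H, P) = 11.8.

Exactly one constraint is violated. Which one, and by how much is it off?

Distance(H, P) = 11.8 — off by 3.50.

Q = (0.00, 0.00) ✓; QE at -5.400° ✓; |QE| = 18.30 ✓; ∠QEA = 39.40° ✓; |EA| = 11.40 ✓; ∠EAV = 136.1° ✓; |AV| = 26.60 ✓; ∠AVC = 51.50° ✓; |VC| = 11.10 ✓; ∠VCK = 74.40° ✓; |CK| = 21.30 ✓; ∠(CK, KH) = 90.00° ✓; |KH| = 26.80 ✓; ∠KHP = 111.6° ✓; |HP| = 8.300 ✗.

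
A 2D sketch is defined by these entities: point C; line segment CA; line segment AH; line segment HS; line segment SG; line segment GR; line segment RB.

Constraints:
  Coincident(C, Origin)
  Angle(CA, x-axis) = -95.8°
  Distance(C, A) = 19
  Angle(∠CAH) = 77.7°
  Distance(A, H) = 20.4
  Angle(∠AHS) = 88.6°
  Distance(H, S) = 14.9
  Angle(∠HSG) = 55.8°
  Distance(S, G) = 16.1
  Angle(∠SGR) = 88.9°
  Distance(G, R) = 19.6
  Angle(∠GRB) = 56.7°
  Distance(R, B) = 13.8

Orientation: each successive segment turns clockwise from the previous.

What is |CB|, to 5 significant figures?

24.958

C is at the origin; CA runs at -95.8° with length 19.0, so A = (-1.9201, -18.903). ∠CAH = 77.7° gives AH at 161.90° from the x-axis; with |AH| = 20.4, H = (-21.311, -12.565). ∠AHS = 88.6° gives HS at 70.500° from the x-axis; with |HS| = 14.9, S = (-16.337, 1.4804). ∠HSG = 55.8° gives SG at -53.700° from the x-axis; with |SG| = 16.1, G = (-6.8055, -11.495). ∠SGR = 88.9° gives GR at -144.80° from the x-axis; with |GR| = 19.6, R = (-22.821, -22.793). ∠GRB = 56.7° gives RB at 91.900° from the x-axis; with |RB| = 13.8, B = (-23.279, -9.0007). Then |CB| = |B − C| = 24.958.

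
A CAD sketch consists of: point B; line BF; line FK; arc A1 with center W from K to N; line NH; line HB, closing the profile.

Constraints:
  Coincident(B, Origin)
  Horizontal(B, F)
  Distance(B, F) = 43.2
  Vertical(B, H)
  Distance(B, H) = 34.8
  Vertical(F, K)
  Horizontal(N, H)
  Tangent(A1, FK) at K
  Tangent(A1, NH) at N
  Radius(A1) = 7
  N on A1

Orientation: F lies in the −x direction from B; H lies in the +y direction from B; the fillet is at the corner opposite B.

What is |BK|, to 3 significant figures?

51.4

The virtual corner opposite B is at (-43.2, 34.8). Tangency of A1 to FK means the radius WK is perpendicular to FK and A1 meets NH tangentially, so WN is at right angles to NH, with radius 7.0, so the center W sits 7.0 in from both sides at W = (-36.2, 27.8). That places the tangent points at K = (-43.2, 27.8) on FK and N = (-36.2, 34.8) on NH. Then |BK| = |K − B| = 51.4.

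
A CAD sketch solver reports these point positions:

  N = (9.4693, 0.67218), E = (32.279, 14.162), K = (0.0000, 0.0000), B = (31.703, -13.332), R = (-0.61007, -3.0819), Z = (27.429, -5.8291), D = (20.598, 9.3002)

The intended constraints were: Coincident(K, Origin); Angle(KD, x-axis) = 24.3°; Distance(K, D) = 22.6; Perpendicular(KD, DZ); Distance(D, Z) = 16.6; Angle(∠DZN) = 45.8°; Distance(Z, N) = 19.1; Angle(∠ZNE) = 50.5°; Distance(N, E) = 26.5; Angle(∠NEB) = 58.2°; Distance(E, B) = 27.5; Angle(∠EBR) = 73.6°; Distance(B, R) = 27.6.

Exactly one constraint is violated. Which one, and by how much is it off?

Distance(B, R) = 27.6 — off by 6.30.

K = (0.00, 0.00) ✓; KD at 24.30° ✓; |KD| = 22.60 ✓; ∠(KD, DZ) = 90.00° ✓; |DZ| = 16.60 ✓; ∠DZN = 45.80° ✓; |ZN| = 19.10 ✓; ∠ZNE = 50.50° ✓; |NE| = 26.50 ✓; ∠NEB = 58.20° ✓; |EB| = 27.50 ✓; ∠EBR = 73.60° ✓; |BR| = 33.90 ✗.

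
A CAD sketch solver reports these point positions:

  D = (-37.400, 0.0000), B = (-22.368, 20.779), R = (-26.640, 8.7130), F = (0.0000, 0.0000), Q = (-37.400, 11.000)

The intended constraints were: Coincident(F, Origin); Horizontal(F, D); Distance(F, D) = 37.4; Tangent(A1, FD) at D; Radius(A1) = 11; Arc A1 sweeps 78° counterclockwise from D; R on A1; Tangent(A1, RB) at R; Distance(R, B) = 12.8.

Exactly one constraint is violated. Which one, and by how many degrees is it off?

Tangent(A1, RB) at R — off by 7.50°.

F = (0.00, 0.00) ✓; F.y = 0.00, D.y = 0.00 ✓; |FD| = 37.40 ✓; ∠(QD, DF) = 90.00° ✓; |QD| = 11.00 ✓; bearing(Q→R) − bearing(Q→D) = 78.00° ✓; |QR| = 11.00 ✓; ∠(QR, RB) = 97.50° ✗; |RB| = 12.80 ✓.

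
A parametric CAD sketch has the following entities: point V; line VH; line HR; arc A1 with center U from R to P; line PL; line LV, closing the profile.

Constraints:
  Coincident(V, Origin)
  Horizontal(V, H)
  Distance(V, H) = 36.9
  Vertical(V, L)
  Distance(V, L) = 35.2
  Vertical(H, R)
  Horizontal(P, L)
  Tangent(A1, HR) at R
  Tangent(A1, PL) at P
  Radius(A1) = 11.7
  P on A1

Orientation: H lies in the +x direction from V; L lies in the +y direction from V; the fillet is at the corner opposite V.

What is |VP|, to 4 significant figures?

43.29

V is at the origin; V and H share the same y with |VH| = 36.9 and H on the +x side, so H = (36.90, 0.000). V and L share the same x with |VL| = 35.2 and L on the +y side, so L = (0.000, 35.20). The virtual corner opposite V is at (36.90, 35.20). Since A1 is tangent to HR there, UR ⟂ HR and since A1 is tangent to PL there, UP ⟂ PL, with radius 11.7, so the center U sits 11.7 in from both sides at U = (25.20, 23.50). That places the tangent points at R = (36.90, 23.50) on HR and P = (25.20, 35.20) on PL. Then |VP| = |P − V| = 43.29.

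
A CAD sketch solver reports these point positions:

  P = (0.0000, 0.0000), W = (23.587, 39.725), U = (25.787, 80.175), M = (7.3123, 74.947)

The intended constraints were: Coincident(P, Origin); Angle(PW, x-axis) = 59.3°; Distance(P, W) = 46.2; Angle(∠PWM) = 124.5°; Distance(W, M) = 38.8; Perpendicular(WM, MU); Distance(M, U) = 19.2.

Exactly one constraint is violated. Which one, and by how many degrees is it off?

Perpendicular(WM, MU) — off by 9.00°.

P = (0.00, 0.00) ✓; PW at 59.30° ✓; |PW| = 46.20 ✓; ∠PWM = 124.5° ✓; |WM| = 38.80 ✓; ∠(WM, MU) = 99.00° ✗; |MU| = 19.20 ✓.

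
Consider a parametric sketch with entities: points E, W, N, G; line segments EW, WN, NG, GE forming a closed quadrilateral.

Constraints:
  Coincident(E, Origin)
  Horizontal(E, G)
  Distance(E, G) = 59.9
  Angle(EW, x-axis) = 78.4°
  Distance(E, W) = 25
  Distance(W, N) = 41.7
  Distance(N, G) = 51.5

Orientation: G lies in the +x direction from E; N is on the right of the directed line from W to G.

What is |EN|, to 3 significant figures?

20.2

Checks: |WN| = 41.70 ✓; |NG| = 51.50 ✓.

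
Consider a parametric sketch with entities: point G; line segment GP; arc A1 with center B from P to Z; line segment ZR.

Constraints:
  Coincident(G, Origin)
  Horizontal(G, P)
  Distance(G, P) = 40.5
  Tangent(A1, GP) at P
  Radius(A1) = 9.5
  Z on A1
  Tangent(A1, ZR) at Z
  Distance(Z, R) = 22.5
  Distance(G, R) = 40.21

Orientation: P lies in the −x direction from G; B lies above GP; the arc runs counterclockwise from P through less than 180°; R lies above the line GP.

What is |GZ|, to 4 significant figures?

32.11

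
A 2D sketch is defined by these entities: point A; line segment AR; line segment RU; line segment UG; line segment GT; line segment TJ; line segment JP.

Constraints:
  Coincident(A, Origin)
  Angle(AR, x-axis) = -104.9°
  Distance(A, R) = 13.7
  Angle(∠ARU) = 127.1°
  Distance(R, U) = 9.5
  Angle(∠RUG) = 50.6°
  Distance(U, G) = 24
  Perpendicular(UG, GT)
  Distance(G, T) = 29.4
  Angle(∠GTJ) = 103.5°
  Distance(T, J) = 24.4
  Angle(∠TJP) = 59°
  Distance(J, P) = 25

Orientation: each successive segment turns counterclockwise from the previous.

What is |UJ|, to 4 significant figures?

35.10

A is at the origin; AR runs at -104.9° with length 13.7, so R = (-3.523, -13.24). ∠ARU = 127.1° gives RU at -52.00° from the x-axis; with |RU| = 9.5, U = (2.326, -20.73). ∠RUG = 50.6° gives UG at 77.40° from the x-axis; with |UG| = 24.0, G = (7.562, 2.697). UG is perpendicular to GT, so GT runs at 167.4°; with |GT| = 29.4, T = (-21.13, 9.110). ∠GTJ = 103.5° gives TJ at -116.1° from the x-axis; with |TJ| = 24.4, J = (-31.86, -12.80). Then |UJ| = |J − U| = 35.10.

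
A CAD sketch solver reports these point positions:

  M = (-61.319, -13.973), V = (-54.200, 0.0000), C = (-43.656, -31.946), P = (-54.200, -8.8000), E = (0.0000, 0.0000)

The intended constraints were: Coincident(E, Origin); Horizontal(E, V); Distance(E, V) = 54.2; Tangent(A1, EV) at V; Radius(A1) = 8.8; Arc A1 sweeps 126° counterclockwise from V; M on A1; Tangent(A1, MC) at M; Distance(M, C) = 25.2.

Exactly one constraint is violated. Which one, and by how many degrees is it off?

Tangent(A1, MC) at M — off by 8.50°.

E = (0.00, 0.00) ✓; E.y = 0.00, V.y = 0.00 ✓; |EV| = 54.20 ✓; ∠(PV, VE) = 90.00° ✓; |PV| = 8.800 ✓; bearing(P→M) − bearing(P→V) = 126.0° ✓; |PM| = 8.800 ✓; ∠(PM, MC) = 81.50° ✗; |MC| = 25.20 ✓.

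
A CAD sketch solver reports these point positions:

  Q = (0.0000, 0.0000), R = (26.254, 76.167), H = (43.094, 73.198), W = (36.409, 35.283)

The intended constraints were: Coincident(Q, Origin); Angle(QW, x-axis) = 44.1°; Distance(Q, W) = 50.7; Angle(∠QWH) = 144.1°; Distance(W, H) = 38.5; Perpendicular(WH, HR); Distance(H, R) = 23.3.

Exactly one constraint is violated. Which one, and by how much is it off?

Distance(H, R) = 23.3 — off by 6.20.

Q = (0.00, 0.00) ✓; QW at 44.10° ✓; |QW| = 50.70 ✓; ∠QWH = 144.1° ✓; |WH| = 38.50 ✓; ∠(WH, HR) = 90.00° ✓; |HR| = 17.10 ✗.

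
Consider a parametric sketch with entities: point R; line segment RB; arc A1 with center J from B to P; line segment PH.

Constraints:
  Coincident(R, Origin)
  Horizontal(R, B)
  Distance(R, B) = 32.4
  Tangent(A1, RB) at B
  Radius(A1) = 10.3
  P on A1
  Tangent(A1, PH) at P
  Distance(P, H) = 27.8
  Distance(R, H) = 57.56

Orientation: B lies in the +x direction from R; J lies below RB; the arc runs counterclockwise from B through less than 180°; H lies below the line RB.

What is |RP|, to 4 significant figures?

30.14

R is at the origin; RB is horizontal with |RB| = 32.4 and B on the +x side, so B = (32.40, 0.000). A1 meets RB tangentially, so JB is at right angles to RB, so J = B + (0, -10.3) = (32.40, -10.30). Since JP ⟂ PH (tangency), |JH| = √(10.3² + 27.8²) = 29.65 regardless of where P sits on A1. So H lies on both circle(R, 57.56) and circle(J, 29.65); the below-RB intersection is H = (43.37, -37.84). P is the foot of the tangent from H: P = (24.75, -17.20).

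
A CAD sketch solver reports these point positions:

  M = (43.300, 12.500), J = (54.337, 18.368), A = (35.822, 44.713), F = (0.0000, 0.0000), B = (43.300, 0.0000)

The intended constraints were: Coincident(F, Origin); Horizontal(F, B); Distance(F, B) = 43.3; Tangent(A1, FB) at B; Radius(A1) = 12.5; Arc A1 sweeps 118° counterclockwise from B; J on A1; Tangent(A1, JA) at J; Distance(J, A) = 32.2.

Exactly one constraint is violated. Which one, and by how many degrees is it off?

Tangent(A1, JA) at J — off by 7.10°.

F = (0.00, 0.00) ✓; F.y = 0.00, B.y = 0.00 ✓; |FB| = 43.30 ✓; ∠(MB, BF) = 90.00° ✓; |MB| = 12.50 ✓; bearing(M→J) − bearing(M→B) = 118.0° ✓; |MJ| = 12.50 ✓; ∠(MJ, JA) = 82.90° ✗; |JA| = 32.20 ✓.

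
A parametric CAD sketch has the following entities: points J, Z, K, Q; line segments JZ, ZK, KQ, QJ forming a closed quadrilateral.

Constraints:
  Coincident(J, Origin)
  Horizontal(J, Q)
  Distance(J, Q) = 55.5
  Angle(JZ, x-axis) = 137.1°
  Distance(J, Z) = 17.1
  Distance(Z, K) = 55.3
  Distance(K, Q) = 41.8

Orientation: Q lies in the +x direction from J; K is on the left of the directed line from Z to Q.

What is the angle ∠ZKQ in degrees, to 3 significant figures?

89.5°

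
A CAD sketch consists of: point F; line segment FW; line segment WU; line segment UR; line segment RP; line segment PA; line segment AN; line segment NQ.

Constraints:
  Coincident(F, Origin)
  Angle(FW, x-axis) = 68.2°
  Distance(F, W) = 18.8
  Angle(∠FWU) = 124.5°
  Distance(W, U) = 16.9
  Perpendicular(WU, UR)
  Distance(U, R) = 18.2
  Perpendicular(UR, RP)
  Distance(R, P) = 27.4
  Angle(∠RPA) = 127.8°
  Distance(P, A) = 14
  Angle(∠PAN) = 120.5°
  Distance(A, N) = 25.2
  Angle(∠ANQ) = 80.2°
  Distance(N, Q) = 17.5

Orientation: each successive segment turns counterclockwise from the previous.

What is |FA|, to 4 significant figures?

11.87

UR ⟂ RP, so RP runs at -56.30°; with |RP| = 27.4, P = (-2.334, -1.378). ∠RPA = 127.8° gives PA at -4.100° from the x-axis; with |PA| = 14.0, A = (11.63, -2.379). Then |FA| = |A − F| = 11.87.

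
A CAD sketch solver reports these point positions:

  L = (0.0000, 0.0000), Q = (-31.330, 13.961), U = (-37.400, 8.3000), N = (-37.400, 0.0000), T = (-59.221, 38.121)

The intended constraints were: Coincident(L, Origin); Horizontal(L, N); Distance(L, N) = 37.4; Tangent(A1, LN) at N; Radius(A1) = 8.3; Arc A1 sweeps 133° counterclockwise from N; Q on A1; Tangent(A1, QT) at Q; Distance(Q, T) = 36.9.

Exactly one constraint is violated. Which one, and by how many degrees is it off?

Tangent(A1, QT) at Q — off by 6.10°.

L = (0.00, 0.00) ✓; L.y = 0.00, N.y = 0.00 ✓; |LN| = 37.40 ✓; ∠(UN, NL) = 90.00° ✓; |UN| = 8.300 ✓; bearing(U→Q) − bearing(U→N) = 133.0° ✓; |UQ| = 8.300 ✓; ∠(UQ, QT) = 83.90° ✗; |QT| = 36.90 ✓.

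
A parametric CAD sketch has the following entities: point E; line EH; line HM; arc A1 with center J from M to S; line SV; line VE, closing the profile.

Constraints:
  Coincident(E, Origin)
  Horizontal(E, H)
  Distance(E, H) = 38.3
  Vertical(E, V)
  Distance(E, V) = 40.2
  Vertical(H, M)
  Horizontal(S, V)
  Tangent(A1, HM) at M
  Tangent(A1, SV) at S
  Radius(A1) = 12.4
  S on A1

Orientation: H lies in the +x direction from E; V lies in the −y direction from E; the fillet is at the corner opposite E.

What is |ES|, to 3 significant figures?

47.8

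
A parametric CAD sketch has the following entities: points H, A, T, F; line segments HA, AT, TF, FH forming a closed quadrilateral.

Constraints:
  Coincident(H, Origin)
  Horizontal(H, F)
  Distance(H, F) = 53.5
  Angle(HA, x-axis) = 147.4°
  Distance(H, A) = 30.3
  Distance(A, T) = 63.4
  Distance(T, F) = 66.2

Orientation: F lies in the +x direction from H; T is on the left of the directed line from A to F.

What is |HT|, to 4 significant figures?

62.27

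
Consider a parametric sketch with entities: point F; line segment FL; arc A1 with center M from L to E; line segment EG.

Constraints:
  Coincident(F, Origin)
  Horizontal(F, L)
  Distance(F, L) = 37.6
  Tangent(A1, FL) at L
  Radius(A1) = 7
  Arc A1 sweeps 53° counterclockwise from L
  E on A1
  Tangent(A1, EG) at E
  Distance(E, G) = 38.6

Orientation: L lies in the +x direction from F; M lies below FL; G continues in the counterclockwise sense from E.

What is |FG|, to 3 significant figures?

34.7

F is at the origin; FL is horizontal with |FL| = 37.6 and L on the +x side, so L = (37.6, 0.00). The tangent condition forces ML to be normal to FL, so M = L + (0, -7) = (37.6, -7.00). On A1, L sits at bearing 90° from M; a 53° counterclockwise sweep puts E at bearing 143°, so E = M + 7.0·(cos 143°, sin 143°) = (32.0, -2.79). The tangent condition forces ME to be normal to EG, so EG runs along (−sin 143°, cos 143°); with |EG| = 38.6, G = (8.78, -33.6). Then |FG| = |G − F| = 34.7.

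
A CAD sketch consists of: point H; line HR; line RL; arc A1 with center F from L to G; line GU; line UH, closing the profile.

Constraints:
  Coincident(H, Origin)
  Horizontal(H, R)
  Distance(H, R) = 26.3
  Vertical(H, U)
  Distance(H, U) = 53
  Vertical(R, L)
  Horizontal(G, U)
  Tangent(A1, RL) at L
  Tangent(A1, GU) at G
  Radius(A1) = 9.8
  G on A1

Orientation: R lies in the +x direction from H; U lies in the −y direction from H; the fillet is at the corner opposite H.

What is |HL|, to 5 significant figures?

50.576

H is at the origin; H and R share the same y with |HR| = 26.3 and R on the +x side, so R = (26.300, 0.0000). HU is vertical with |HU| = 53.0 and U on the −y side, so U = (0.0000, -53.000). The virtual corner opposite H is at (26.300, -53.000). The tangent condition forces FL to be normal to RL and the tangent condition forces FG to be normal to GU, with radius 9.8, so the center F sits 9.8 in from both sides at F = (16.500, -43.200). That places the tangent points at L = (26.300, -43.200) on RL and G = (16.500, -53.000) on GU. Then |HL| = |L − H| = 50.576.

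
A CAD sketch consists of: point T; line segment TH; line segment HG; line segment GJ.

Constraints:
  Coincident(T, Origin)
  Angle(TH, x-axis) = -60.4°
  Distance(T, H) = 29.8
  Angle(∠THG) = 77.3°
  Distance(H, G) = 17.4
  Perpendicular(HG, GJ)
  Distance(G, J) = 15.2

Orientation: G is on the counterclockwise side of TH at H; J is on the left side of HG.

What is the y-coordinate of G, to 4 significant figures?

-14.20

T is at the origin; TH runs at -60.4° with length 29.8, so H = 29.8·(cos -60.4°, sin -60.4°) = (14.72, -25.91). ∠THG = 77.3°, so HG runs at -60.4° + (180° − 77.3°) = 42.30° from the x-axis; with |HG| = 17.4, G = H + 17.4·(cos 42.30°, sin 42.30°) = (27.59, -14.20). So G.y = -14.20.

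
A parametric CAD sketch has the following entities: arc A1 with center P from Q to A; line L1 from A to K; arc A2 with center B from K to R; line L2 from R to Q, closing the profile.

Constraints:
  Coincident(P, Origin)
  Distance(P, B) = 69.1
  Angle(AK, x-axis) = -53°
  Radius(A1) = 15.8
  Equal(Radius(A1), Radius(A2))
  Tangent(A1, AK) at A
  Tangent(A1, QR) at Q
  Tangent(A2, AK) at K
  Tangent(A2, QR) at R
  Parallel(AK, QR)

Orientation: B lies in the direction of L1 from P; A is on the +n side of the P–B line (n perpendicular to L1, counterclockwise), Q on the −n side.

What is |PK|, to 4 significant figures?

70.88

The slot axis is L1's direction at -53.0°, so u = (cos -53.0°, sin -53.0°) = (0.6018, -0.7986) and n = (−sin -53.0°, cos -53.0°) = (0.7986, 0.6018). P is at the origin and B lies 69.1 along u from P, so B = 69.1·u = (41.59, -55.19). Tangency of A1 to both parallel lines with radius 15.8 puts A and Q at P ± 15.8·n: A = (12.62, 9.509), Q = (-12.62, -9.509). Equal radii place K and R the same way about B: K = B + 15.8·n = (54.20, -45.68), R = B − 15.8·n = (28.97, -64.69). Then |PK| = |K − P| = 70.88.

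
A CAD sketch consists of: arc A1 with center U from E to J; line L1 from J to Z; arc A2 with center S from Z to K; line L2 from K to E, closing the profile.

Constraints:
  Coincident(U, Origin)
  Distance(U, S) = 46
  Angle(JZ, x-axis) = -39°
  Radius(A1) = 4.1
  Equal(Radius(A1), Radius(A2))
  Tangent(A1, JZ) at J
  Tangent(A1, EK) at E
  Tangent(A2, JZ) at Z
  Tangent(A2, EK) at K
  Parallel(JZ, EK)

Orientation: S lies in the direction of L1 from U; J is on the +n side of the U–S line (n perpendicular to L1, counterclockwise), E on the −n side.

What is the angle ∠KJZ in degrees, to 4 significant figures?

10.11°

The slot axis is L1's direction at -39.0°, so u = (cos -39.0°, sin -39.0°) = (0.7771, -0.6293) and n = (−sin -39.0°, cos -39.0°) = (0.6293, 0.7771). U is at the origin and S lies 46.0 along u from U, so S = 46.0·u = (35.75, -28.95). Tangency of A1 to both parallel lines with radius 4.1 puts J and E at U ± 4.1·n: J = (2.580, 3.186), E = (-2.580, -3.186). Equal radii place Z and K the same way about S: Z = S + 4.1·n = (38.33, -25.76), K = S − 4.1·n = (33.17, -32.14). Then cos ∠KJZ = JK·JZ / (|JK||JZ|), giving 10.11°.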